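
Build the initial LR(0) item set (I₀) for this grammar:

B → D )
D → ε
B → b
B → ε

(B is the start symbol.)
{ [B → . D )], [B → . b], [B → .], [B' → . B], [D → .] }

First, augment the grammar with B' → B
I₀ = CLOSURE({ [B' → . B] }):
  [B' → . B] has the dot before B: add [B → . D )], [B → . b], [B → .]
  [B → . D )] has the dot before D: add [D → .]
No further items can be added.

I₀ = { [B → . D )], [B → . b], [B → .], [B' → . B], [D → .] }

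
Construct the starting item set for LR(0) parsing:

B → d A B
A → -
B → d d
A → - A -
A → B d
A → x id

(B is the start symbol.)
First, augment the grammar with B' → B
I₀ = CLOSURE({ [B' → . B] }):
  [B' → . B] has the dot before B: add [B → . d A B], [B → . d d]
No further items can be added.

I₀ = { [B → . d A B], [B → . d d], [B' → . B] }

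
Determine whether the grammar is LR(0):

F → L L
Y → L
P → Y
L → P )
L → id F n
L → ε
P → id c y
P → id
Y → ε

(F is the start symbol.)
Augment with F' → F and build the canonical LR(0) collection (I0 = CLOSURE({[F' → . F]}), then GOTO on every symbol after a dot until no new states appear). It has 12 states:
  I0: { [F → . L L], [F' → . F], [L → . P )], [L → . id F n], [L → .], [P → . Y], [P → . id c y], [P → . id], [Y → . L], [Y → .] }  — shift, 2 reduces
  I1: { [F' → F .] }  — accept
  I2: { [F → L . L], [L → . P )], [L → . id F n], [L → .], [P → . Y], [P → . id c y], [P → . id], [Y → . L], [Y → .], [Y → L .] }  — shift, 3 reduces
  I3: { [L → P . )] }  — shift
  I4: { [P → Y .] }  — reduce
  I5: { [F → . L L], [L → . P )], [L → . id F n], [L → .], [L → id . F n], [P → . Y], [P → . id c y], [P → . id], [P → id . c y], [P → id .], [Y → . L], [Y → .] }  — shift, 3 reduces
  I6: { [L → id F . n] }  — shift
  I7: { [P → id c . y] }  — shift
  I8: { [P → id c y .] }  — reduce
  I9: { [L → id F n .] }  — reduce
  I10: { [L → P ) .] }  — reduce
  I11: { [F → L L .], [Y → L .] }  — 2 reduces

Conflict in state I0:
  Shift-reduce conflict between [L → .] and [L → . id F n]
So the grammar is NOT LR(0).

Answer: No. Shift-reduce conflict between [L → .] and [L → . id F n]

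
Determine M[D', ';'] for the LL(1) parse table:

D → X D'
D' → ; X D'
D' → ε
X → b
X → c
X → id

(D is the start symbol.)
D' → ; X D'

To find M[D', ';'], we find productions for D' where ';' is in the predict set (PREDICT(N → α) = (FIRST(α) \ {ε}) ∪ (FOLLOW(N) if α ⇒* ε)).

Relevant sets:
  FOLLOW(D') = { $ }

D' → ; X D': PREDICT = { ';' }
  ';' is in predict set, so this production goes in M[D', ';']
D' → ε: PREDICT = { $ }

M[D', ';'] = D' → ; X D'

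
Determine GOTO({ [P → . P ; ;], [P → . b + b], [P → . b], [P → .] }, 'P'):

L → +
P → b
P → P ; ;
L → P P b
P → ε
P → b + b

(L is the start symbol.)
{ [P → P . ; ;] }

GOTO(I, 'P') = CLOSURE({ [A → αX.β] : [A → α.Xβ] ∈ I, X = 'P' })

Items with dot before 'P', with the dot advanced:
  [P → . P ; ;] → [P → P . ; ;]
Closure adds nothing (no advanced item has the dot before a non-terminal).

GOTO = { [P → P . ; ;] }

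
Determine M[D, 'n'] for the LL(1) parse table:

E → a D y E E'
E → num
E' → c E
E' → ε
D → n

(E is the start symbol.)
D → n

To find M[D, 'n'], we find productions for D where 'n' is in the predict set (PREDICT(N → α) = (FIRST(α) \ {ε}) ∪ (FOLLOW(N) if α ⇒* ε)).

D → n: PREDICT = { 'n' }
  'n' is in predict set, so this production goes in M[D, 'n']

M[D, 'n'] = D → n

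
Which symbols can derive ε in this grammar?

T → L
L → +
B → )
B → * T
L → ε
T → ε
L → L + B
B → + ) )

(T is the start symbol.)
ε-productions: L → ε, T → ε
So L, T are immediately nullable.
No further non-terminal can be added: every production for the remaining non-terminals contains a terminal or a non-nullable non-terminal.
Nullable = { 'L', 'T' }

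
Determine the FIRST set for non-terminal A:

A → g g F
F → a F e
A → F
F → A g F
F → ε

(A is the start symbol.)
FIRST sets of the other non-terminals involved (by the same procedure, iterated to a fixed point):
  FIRST(F) = { 'a', 'g', ε }

From A → g g F:
  - g is a terminal: add 'g' and stop
From A → F:
  - F is a non-terminal: add FIRST(F) \ {ε} = { 'a', 'g' }
    F is nullable and nothing follows, so the whole right-hand side can vanish: ε ∈ FIRST(A)

Collecting: FIRST(A) = { 'a', 'g', ε }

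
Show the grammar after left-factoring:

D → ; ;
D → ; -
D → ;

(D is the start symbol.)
D → ; D'
D' → ;
D' → -
D' → ε

Left-factoring transforms A → αβ₁ | αβ₂ into A → αA' and A' → β₁ | β₂
(α is the longest common prefix among the alternatives). Repeat until
no nonterminal has two alternatives with a common prefix.

Round 1: D has alternatives sharing prefix ';'. Introduce D': D → ; D'
  Add: D' → ;
  Add: D' → -
  Add: D' → ε

No remaining common prefixes — done.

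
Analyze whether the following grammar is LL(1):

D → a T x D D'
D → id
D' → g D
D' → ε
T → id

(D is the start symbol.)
No. Predict set conflict for D': { 'g' }

A grammar is LL(1) if for each non-terminal N with multiple productions, the predict sets of those productions are pairwise disjoint, where PREDICT(N → α) = (FIRST(α) \ {ε}) ∪ (FOLLOW(N) if α ⇒* ε).

Relevant sets:
  FOLLOW(D') = { $, 'g' }

For D:
  PREDICT(D → a T x D D') = { 'a' }
  PREDICT(D → id) = { 'id' }
For D':
  PREDICT(D' → g D) = { 'g' }
  PREDICT(D' → ε) = { $, 'g' }
T has a single production, so nothing to check there.

Conflict found: Predict set conflict for D': { 'g' }
The grammar is NOT LL(1).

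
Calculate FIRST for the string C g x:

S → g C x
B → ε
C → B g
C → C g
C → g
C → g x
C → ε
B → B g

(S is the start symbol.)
FIRST sets of the non-terminals involved (from the grammar, by fixed-point iteration):
  FIRST(C) = { 'g', ε }

To compute FIRST(C g x), process the symbols left to right:
Symbol C is a non-terminal. Add FIRST(C) \ {ε} = { 'g' }
C is nullable (ε ∈ FIRST(C)), continue to the next symbol.
Symbol g is a terminal. Add 'g' and stop.
FIRST(C g x) = { 'g' }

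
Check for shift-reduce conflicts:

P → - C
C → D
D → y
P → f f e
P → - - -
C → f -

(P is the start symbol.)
A shift-reduce conflict occurs when an LR(0) state has both:
  - a complete (reduce) item [A → α .] (dot at the end), and
  - a shift item [B → β . c γ] (dot before a terminal).

Augment with P' → P and build the canonical LR(0) collection (I0 = CLOSURE({[P' → . P]}), then GOTO on every symbol after a dot until no new states appear). It has 13 states:
  I0: { [P → . - - -], [P → . - C], [P → . f f e], [P' → . P] }  — shift
  I1: { [C → . D], [C → . f -], [D → . y], [P → - . - -], [P → - . C] }  — shift
  I2: { [P' → P .] }  — accept
  I3: { [P → f . f e] }  — shift
  I4: { [P → f f . e] }  — shift
  I5: { [P → f f e .] }  — reduce
  I6: { [P → - - . -] }  — shift
  I7: { [P → - C .] }  — reduce
  I8: { [C → D .] }  — reduce
  I9: { [C → f . -] }  — shift
  I10: { [D → y .] }  — reduce
  I11: { [C → f - .] }  — reduce
  I12: { [P → - - - .] }  — reduce

No state contains both a complete item and a shift item.

Answer: No shift-reduce conflicts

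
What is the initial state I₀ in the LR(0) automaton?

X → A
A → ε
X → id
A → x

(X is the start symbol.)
First, augment the grammar with X' → X
I₀ = CLOSURE({ [X' → . X] }):
  [X' → . X] has the dot before X: add [X → . A], [X → . id]
  [X → . A] has the dot before A: add [A → .], [A → . x]
No further items can be added.

I₀ = { [A → . x], [A → .], [X → . A], [X → . id], [X' → . X] }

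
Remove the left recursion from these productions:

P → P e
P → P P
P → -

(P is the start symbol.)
P → - P'
P' → e P'
P' → P P'
P' → ε

P is directly left-recursive. The standard transformation for
  A → A α₁ | ... | A α_m | β₁ | ... | β_n
is
  A  → β₁ A' | ... | β_n A'
  A' → α₁ A' | ... | α_m A' | ε

P → - becomes P → - P'
P → P e becomes P' → e P'
P → P P becomes P' → P P'
Add P' → ε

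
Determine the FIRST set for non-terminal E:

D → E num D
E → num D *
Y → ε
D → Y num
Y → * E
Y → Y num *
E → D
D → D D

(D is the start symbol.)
{ '*', 'num' }

To compute FIRST(E), examine every production with E on the left-hand side, reading each right-hand side left to right until a non-nullable symbol is reached.

FIRST sets of the other non-terminals involved (by the same procedure, iterated to a fixed point):
  FIRST(D) = { '*', 'num' }

From E → num D *:
  - num is a terminal: add 'num' and stop
From E → D:
  - D is a non-terminal: add FIRST(D) \ {ε} = { '*', 'num' }
    D is not nullable, so stop

Collecting: FIRST(E) = { '*', 'num' }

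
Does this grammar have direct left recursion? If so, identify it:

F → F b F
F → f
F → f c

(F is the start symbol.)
Yes, F is left-recursive

Direct left recursion occurs when N → N α for some non-terminal N (the right-hand side begins with the left-hand side itself).

F → F b F: LEFT RECURSIVE (starts with F)
F → f: starts with f
F → f c: starts with f

The grammar has direct left recursion on: F.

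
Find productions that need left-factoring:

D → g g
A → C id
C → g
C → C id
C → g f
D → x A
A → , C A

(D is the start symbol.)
Left-factoring is needed when two productions for the same non-terminal
share a common prefix on the right-hand side.

Productions for D:
  D → g g
  D → x A
Productions for A:
  A → C id
  A → , C A
Productions for C:
  C → g
  C → C id
  C → g f

Found common prefix 'g' in productions for C

Answer: Yes, C has productions with common prefix 'g'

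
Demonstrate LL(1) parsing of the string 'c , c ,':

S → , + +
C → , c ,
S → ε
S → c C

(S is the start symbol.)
LL(1) parsing maintains a stack (initially the start symbol over $) and the input. At each step: if the stack top is a terminal, match it against the current input token; if it is a non-terminal N, replace it with the RHS of M[N, lookahead] (the unique production whose predict set contains the lookahead).

Stack is shown with the top on the left.

Stack    Input      Action
--------------------------
S $      c , c , $  output S → c C
c C $    c , c , $  match 'c'
C $      , c , $    output C → , c ,
, c , $  , c , $    match ','
c , $    c , $      match 'c'
, $      , $        match ','
$        $          accept

The string is accepted.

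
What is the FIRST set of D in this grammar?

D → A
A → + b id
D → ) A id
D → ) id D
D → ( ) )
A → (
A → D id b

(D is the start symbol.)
{ '(', ')', '+' }

To compute FIRST(D), examine every production with D on the left-hand side, reading each right-hand side left to right until a non-nullable symbol is reached.

FIRST sets of the other non-terminals involved (by the same procedure, iterated to a fixed point):
  FIRST(A) = { '(', ')', '+' }

From D → A:
  - A is a non-terminal: add FIRST(A) \ {ε} = { '(', ')', '+' }
    A is not nullable, so stop
From D → ) A id:
  - ')' is a terminal: add ')' and stop
From D → ) id D:
  - ')' is a terminal: add ')' and stop
From D → ( ) ):
  - '(' is a terminal: add '(' and stop

Collecting: FIRST(D) = { '(', ')', '+' }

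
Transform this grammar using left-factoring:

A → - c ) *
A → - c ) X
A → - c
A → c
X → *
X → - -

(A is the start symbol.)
Left-factoring transforms A → αβ₁ | αβ₂ into A → αA' and A' → β₁ | β₂
(α is the longest common prefix among the alternatives). Repeat until
no nonterminal has two alternatives with a common prefix.

Round 1: A has alternatives sharing prefix '- c'. Introduce A': A → - c A'
  Add: A' → ) *
  Add: A' → ) X
  Add: A' → ε

Round 2: A' has alternatives sharing prefix ')'. Introduce A'': A' → ) A''
  Add: A'' → *
  Add: A'' → X

No remaining common prefixes — done.

Resulting grammar:
A → - c A'
A' → ) A''
A'' → *
A'' → X
A' → ε
A → c
X → *
X → - -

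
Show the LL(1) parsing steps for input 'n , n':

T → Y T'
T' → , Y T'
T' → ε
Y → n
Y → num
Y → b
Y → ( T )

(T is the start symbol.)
LL(1) parsing maintains a stack (initially the start symbol over $) and the input. At each step: if the stack top is a terminal, match it against the current input token; if it is a non-terminal N, replace it with the RHS of M[N, lookahead] (the unique production whose predict set contains the lookahead).

Stack is shown with the top on the left.

Stack     Input    Action
-------------------------
T $       n , n $  output T → Y T'
Y T' $    n , n $  output Y → n
n T' $    n , n $  match 'n'
T' $      , n $    output T' → , Y T'
, Y T' $  , n $    match ','
Y T' $    n $      output Y → n
n T' $    n $      match 'n'
T' $      $        output T' → ε
$         $        accept

The string is accepted.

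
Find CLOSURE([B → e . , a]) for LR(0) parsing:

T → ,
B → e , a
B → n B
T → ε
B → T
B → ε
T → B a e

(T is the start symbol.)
{ [B → e . , a] }

To compute CLOSURE, for each item [A → α.Bβ] where B is a non-terminal, add [B → .γ] for all productions B → γ; repeat for the newly added items until nothing changes.

Start with: [B → e . , a]
The dot precedes the terminal ',', so nothing is added.

CLOSURE = { [B → e . , a] }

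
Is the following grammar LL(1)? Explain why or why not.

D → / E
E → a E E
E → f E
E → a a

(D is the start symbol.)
For E:
  PREDICT(E → a E E) = { 'a' }
  PREDICT(E → f E) = { 'f' }
  PREDICT(E → a a) = { 'a' }
D has a single production, so nothing to check there.

Conflict found: Predict set conflict for E: { 'a' }
The grammar is NOT LL(1).

Answer: No. Predict set conflict for E: { 'a' }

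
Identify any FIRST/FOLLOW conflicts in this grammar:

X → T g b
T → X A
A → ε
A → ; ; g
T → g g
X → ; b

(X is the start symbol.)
Nullable non-terminals: A.

A: nullable alternative(s) A → ε; FOLLOW(A) = { 'g' }
  A → ε: FIRST \ {ε} = { } — this is the only nullable alternative, skip
  A → ; ; g: FIRST \ {ε} = { ';' } — disjoint from FOLLOW(A)

T, X have no nullable alternative, so no FIRST/FOLLOW check is needed there.

No FIRST/FOLLOW conflicts found.

Answer: No FIRST/FOLLOW conflicts.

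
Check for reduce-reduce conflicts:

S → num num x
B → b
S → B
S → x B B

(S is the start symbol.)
No reduce-reduce conflicts

A reduce-reduce conflict occurs when an LR(0) state has two complete items [A → α .] and [B → β .] — both call for a reduction, and with no lookahead the parser cannot choose between them.

Augment with S' → S and build the canonical LR(0) collection (I0 = CLOSURE({[S' → . S]}), then GOTO on every symbol after a dot until no new states appear). It has 10 states:
  I0: { [B → . b], [S → . B], [S → . num num x], [S → . x B B], [S' → . S] }  — shift
  I1: { [S → B .] }  — reduce
  I2: { [S' → S .] }  — accept
  I3: { [B → b .] }  — reduce
  I4: { [S → num . num x] }  — shift
  I5: { [B → . b], [S → x . B B] }  — shift
  I6: { [B → . b], [S → x B . B] }  — shift
  I7: { [S → x B B .] }  — reduce
  I8: { [S → num num . x] }  — shift
  I9: { [S → num num x .] }  — reduce

No state contains more than one complete item.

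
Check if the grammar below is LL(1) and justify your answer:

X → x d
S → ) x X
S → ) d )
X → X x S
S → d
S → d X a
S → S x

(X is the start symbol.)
No. Predict set conflict for X: { 'x' }

A grammar is LL(1) if for each non-terminal N with multiple productions, the predict sets of those productions are pairwise disjoint, where PREDICT(N → α) = (FIRST(α) \ {ε}) ∪ (FOLLOW(N) if α ⇒* ε).

Relevant sets:
  FIRST(X) = { 'x' }
  FIRST(S) = { ')', 'd' }

For X:
  PREDICT(X → x d) = { 'x' }
  PREDICT(X → X x S) = { 'x' }
For S:
  PREDICT(S → ')' x X) = { ')' }
  PREDICT(S → ')' d ')') = { ')' }
  PREDICT(S → d) = { 'd' }
  PREDICT(S → d X a) = { 'd' }
  PREDICT(S → S x) = { ')', 'd' }

Conflict found: Predict set conflict for X: { 'x' }
The grammar is NOT LL(1).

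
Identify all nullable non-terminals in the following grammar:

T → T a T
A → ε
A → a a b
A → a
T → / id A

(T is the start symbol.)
{ 'A' }

ε-productions: A → ε
So A is immediately nullable.
No further non-terminal can be added: every production for the remaining non-terminals contains a terminal or a non-nullable non-terminal.
Nullable = { 'A' }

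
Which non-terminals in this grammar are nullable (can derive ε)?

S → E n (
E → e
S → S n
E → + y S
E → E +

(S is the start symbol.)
None

There are no ε-productions, so no non-terminal can derive ε.
No non-terminals are nullable.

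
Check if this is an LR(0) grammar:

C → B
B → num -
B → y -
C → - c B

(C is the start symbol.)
Yes, the grammar is LR(0)

A grammar is LR(0) if no state in the canonical LR(0) collection has:
  - both a shift item (dot before a terminal) and a complete item (shift-reduce conflict), or
  - two or more complete items (reduce-reduce conflict; the accept item [C' → C .] counts as a complete item here).

Augment with C' → C and build the canonical LR(0) collection (I0 = CLOSURE({[C' → . C]}), then GOTO on every symbol after a dot until no new states appear). It has 10 states:
  I0: { [B → . num -], [B → . y -], [C → . - c B], [C → . B], [C' → . C] }  — shift
  I1: { [C → - . c B] }  — shift
  I2: { [C → B .] }  — reduce
  I3: { [C' → C .] }  — accept
  I4: { [B → num . -] }  — shift
  I5: { [B → y . -] }  — shift
  I6: { [B → y - .] }  — reduce
  I7: { [B → num - .] }  — reduce
  I8: { [B → . num -], [B → . y -], [C → - c . B] }  — shift
  I9: { [C → - c B .] }  — reduce

Every state is either a pure shift/goto state or contains exactly one complete item and nothing to shift — no conflicts. The grammar is LR(0).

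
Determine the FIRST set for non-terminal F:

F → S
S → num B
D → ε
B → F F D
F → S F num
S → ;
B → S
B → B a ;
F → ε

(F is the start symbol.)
{ ';', 'num', ε }

FIRST sets of the other non-terminals involved (by the same procedure, iterated to a fixed point):
  FIRST(S) = { ';', 'num' }

From F → S:
  - S is a non-terminal: add FIRST(S) \ {ε} = { ';', 'num' }
    S is not nullable, so stop
From F → S F num:
  - S is a non-terminal: add FIRST(S) \ {ε} = { ';', 'num' }
    S is not nullable, so stop
From F → ε:
  - ε-production, so ε ∈ FIRST(F)

Collecting: FIRST(F) = { ';', 'num', ε }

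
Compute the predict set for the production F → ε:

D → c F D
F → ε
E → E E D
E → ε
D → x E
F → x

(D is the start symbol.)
{ 'c', 'x' }

PREDICT(F → ε) = (FIRST(RHS) \ {ε}) ∪ (FOLLOW(F) if ε ∈ FIRST(RHS), i.e. RHS ⇒* ε)
The right-hand side is ε (FIRST(ε) = { ε }), so the predict set is FOLLOW(F) = { 'c', 'x' }
PREDICT(F → ε) = { 'c', 'x' }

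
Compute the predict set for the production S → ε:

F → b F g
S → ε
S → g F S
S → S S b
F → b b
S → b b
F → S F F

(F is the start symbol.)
{ 'b', 'g' }

PREDICT(S → ε) = (FIRST(RHS) \ {ε}) ∪ (FOLLOW(S) if ε ∈ FIRST(RHS), i.e. RHS ⇒* ε)
The right-hand side is ε (FIRST(ε) = { ε }), so the predict set is FOLLOW(S) = { 'b', 'g' }
PREDICT(S → ε) = { 'b', 'g' }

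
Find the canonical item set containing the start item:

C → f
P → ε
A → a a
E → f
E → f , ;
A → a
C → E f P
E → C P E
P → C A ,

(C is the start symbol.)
{ [C → . E f P], [C → . f], [C' → . C], [E → . C P E], [E → . f , ;], [E → . f] }

First, augment the grammar with C' → C
I₀ = CLOSURE({ [C' → . C] }):
  [C' → . C] has the dot before C: add [C → . f], [C → . E f P]
  [C → . E f P] has the dot before E: add [E → . f], [E → . f , ;], [E → . C P E]
No further items can be added.

I₀ = { [C → . E f P], [C → . f], [C' → . C], [E → . C P E], [E → . f , ;], [E → . f] }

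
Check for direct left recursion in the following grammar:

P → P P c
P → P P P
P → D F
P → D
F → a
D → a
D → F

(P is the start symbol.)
P → P P c: LEFT RECURSIVE (starts with P)
P → P P P: LEFT RECURSIVE (starts with P)
P → D F: starts with D
P → D: starts with D
F → a: starts with a
D → a: starts with a
D → F: starts with F

The grammar has direct left recursion on: P.

Answer: Yes, P is left-recursive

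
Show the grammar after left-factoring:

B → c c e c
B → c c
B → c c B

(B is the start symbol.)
B → c c B'
B' → e c
B' → ε
B' → B

Left-factoring transforms A → αβ₁ | αβ₂ into A → αA' and A' → β₁ | β₂
(α is the longest common prefix among the alternatives). Repeat until
no nonterminal has two alternatives with a common prefix.

Round 1: B has alternatives sharing prefix 'c c'. Introduce B': B → c c B'
  Add: B' → e c
  Add: B' → ε
  Add: B' → B

No remaining common prefixes — done.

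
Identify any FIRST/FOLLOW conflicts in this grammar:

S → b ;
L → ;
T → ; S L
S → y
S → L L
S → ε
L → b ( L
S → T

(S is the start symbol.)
Yes. S → b ';' with FOLLOW(S) on { 'b' }; S → L L with FOLLOW(S) on { ';', 'b' }; S → T with FOLLOW(S) on { ';' }

Nullable non-terminals: S.
FIRST sets used below: FIRST(L) = { ';', 'b' }, FIRST(T) = { ';' }

S: nullable alternative(s) S → ε; FOLLOW(S) = { $, ';', 'b' }
  S → b ;: FIRST \ {ε} = { 'b' } — overlaps FOLLOW(S) on { 'b' }: CONFLICT
  S → y: FIRST \ {ε} = { 'y' } — disjoint from FOLLOW(S)
  S → L L: FIRST \ {ε} = { ';', 'b' } — overlaps FOLLOW(S) on { ';', 'b' }: CONFLICT
  S → ε: FIRST \ {ε} = { } — this is the only nullable alternative, skip
  S → T: FIRST \ {ε} = { ';' } — overlaps FOLLOW(S) on { ';' }: CONFLICT

L, T have no nullable alternative, so no FIRST/FOLLOW check is needed there.

So the grammar has 3 FIRST/FOLLOW conflicts (marked CONFLICT above).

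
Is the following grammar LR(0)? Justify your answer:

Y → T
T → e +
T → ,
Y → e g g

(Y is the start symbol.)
Yes, the grammar is LR(0)

A grammar is LR(0) if no state in the canonical LR(0) collection has:
  - both a shift item (dot before a terminal) and a complete item (shift-reduce conflict), or
  - two or more complete items (reduce-reduce conflict; the accept item [Y' → Y .] counts as a complete item here).

Augment with Y' → Y and build the canonical LR(0) collection (I0 = CLOSURE({[Y' → . Y]}), then GOTO on every symbol after a dot until no new states appear). It has 8 states:
  I0: { [T → . ,], [T → . e +], [Y → . T], [Y → . e g g], [Y' → . Y] }  — shift
  I1: { [T → , .] }  — reduce
  I2: { [Y → T .] }  — reduce
  I3: { [Y' → Y .] }  — accept
  I4: { [T → e . +], [Y → e . g g] }  — shift
  I5: { [T → e + .] }  — reduce
  I6: { [Y → e g . g] }  — shift
  I7: { [Y → e g g .] }  — reduce

Every state is either a pure shift/goto state or contains exactly one complete item and nothing to shift — no conflicts. The grammar is LR(0).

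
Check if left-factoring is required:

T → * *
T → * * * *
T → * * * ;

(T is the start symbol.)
Yes, T has productions with common prefix '* *'

Left-factoring is needed when two productions for the same non-terminal
share a common prefix on the right-hand side.

Productions for T:
  T → * *
  T → * * * *
  T → * * * ;

Found common prefix '* *' in productions for T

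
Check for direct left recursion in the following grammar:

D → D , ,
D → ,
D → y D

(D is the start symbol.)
Direct left recursion occurs when N → N α for some non-terminal N (the right-hand side begins with the left-hand side itself).

D → D , ,: LEFT RECURSIVE (starts with D)
D → ,: starts with ','
D → y D: starts with y

The grammar has direct left recursion on: D.

Answer: Yes, D is left-recursive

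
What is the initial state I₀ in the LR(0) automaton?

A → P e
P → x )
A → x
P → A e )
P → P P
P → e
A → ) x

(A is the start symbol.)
First, augment the grammar with A' → A
I₀ = CLOSURE({ [A' → . A] }):
  [A' → . A] has the dot before A: add [A → . P e], [A → . x], [A → . ) x]
  [A → . P e] has the dot before P: add [P → . x )], [P → . A e )], [P → . P P], [P → . e]
No further items can be added.

I₀ = { [A → . ) x], [A → . P e], [A → . x], [A' → . A], [P → . A e )], [P → . P P], [P → . e], [P → . x )] }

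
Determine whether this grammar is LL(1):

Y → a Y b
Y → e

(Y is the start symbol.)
Yes, the grammar is LL(1).

A grammar is LL(1) if for each non-terminal N with multiple productions, the predict sets of those productions are pairwise disjoint, where PREDICT(N → α) = (FIRST(α) \ {ε}) ∪ (FOLLOW(N) if α ⇒* ε).

For Y:
  PREDICT(Y → a Y b) = { 'a' }
  PREDICT(Y → e) = { 'e' }

All predict sets are disjoint. The grammar IS LL(1).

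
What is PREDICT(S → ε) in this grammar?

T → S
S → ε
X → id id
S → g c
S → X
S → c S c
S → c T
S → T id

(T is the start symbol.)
PREDICT(S → ε) = (FIRST(RHS) \ {ε}) ∪ (FOLLOW(S) if ε ∈ FIRST(RHS), i.e. RHS ⇒* ε)
The right-hand side is ε (FIRST(ε) = { ε }), so the predict set is FOLLOW(S) = { $, 'c', 'id' }
PREDICT(S → ε) = { $, 'c', 'id' }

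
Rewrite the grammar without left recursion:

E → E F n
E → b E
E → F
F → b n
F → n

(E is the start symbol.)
E is directly left-recursive. The standard transformation for
  A → A α₁ | ... | A α_m | β₁ | ... | β_n
is
  A  → β₁ A' | ... | β_n A'
  A' → α₁ A' | ... | α_m A' | ε

E → b E becomes E → b E E'
E → F becomes E → F E'
E → E F n becomes E' → F n E'
Add E' → ε

Productions for other non-terminals are unchanged:
  F → b n
  F → n

Resulting grammar:
E → b E E'
E → F E'
E' → F n E'
E' → ε
F → b n
F → n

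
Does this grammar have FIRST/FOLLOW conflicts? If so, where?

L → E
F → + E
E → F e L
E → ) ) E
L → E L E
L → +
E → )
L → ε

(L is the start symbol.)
Yes. L → E with FOLLOW(L) on { ')', '+' }; L → E L E with FOLLOW(L) on { ')', '+' }; L → '+' with FOLLOW(L) on { '+' }

A FIRST/FOLLOW conflict occurs when a non-terminal N has a nullable alternative N → β (β ⇒* ε) and another alternative N → α with FIRST(α) ∩ FOLLOW(N) ≠ ∅: on such a lookahead the parser cannot decide between expanding α and letting N vanish via β.

Nullable non-terminals: L.
FIRST sets used below: FIRST(E) = { ')', '+' }

L: nullable alternative(s) L → ε; FOLLOW(L) = { $, ')', '+', 'e' }
  L → E: FIRST \ {ε} = { ')', '+' } — overlaps FOLLOW(L) on { ')', '+' }: CONFLICT
  L → E L E: FIRST \ {ε} = { ')', '+' } — overlaps FOLLOW(L) on { ')', '+' }: CONFLICT
  L → +: FIRST \ {ε} = { '+' } — overlaps FOLLOW(L) on { '+' }: CONFLICT
  L → ε: FIRST \ {ε} = { } — this is the only nullable alternative, skip

E, F have no nullable alternative, so no FIRST/FOLLOW check is needed there.

So the grammar has 3 FIRST/FOLLOW conflicts (marked CONFLICT above).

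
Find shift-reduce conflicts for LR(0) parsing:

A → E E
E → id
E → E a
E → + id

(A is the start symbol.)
Yes — I5: [A → E E .] vs [E → E . a]

Augment with A' → A and build the canonical LR(0) collection (I0 = CLOSURE({[A' → . A]}), then GOTO on every symbol after a dot until no new states appear). It has 8 states:
  I0: { [A → . E E], [A' → . A], [E → . + id], [E → . E a], [E → . id] }  — shift
  I1: { [E → + . id] }  — shift
  I2: { [A' → A .] }  — accept
  I3: { [A → E . E], [E → . + id], [E → . E a], [E → . id], [E → E . a] }  — shift
  I4: { [E → id .] }  — reduce
  I5: { [A → E E .], [E → E . a] }  — shift, reduce
  I6: { [E → E a .] }  — reduce
  I7: { [E → + id .] }  — reduce

I5 contains reduce item [A → E E .] and shift item [E → E . a] — shift-reduce conflict.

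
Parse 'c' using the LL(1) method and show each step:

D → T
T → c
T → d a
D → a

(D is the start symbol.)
LL(1) parsing maintains a stack (initially the start symbol over $) and the input. At each step: if the stack top is a terminal, match it against the current input token; if it is a non-terminal N, replace it with the RHS of M[N, lookahead] (the unique production whose predict set contains the lookahead).

Stack is shown with the top on the left.

Stack  Input  Action
--------------------
D $    c $    output D → T
T $    c $    output T → c
c $    c $    match 'c'
$      $      accept

The string is accepted.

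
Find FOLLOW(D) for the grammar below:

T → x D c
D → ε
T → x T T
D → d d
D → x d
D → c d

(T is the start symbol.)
In T → x D c: D is followed by c, add FIRST(c) \ {ε} = { 'c' }

Taking the union: FOLLOW(D) = { 'c' }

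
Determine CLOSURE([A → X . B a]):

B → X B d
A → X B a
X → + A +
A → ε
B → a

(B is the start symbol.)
Start with: [A → X . B a]
  [A → X . B a] has the dot before B: add [B → . X B d], [B → . a]
  [B → . X B d] has the dot before X: add [X → . + A +]
No further items can be added.

CLOSURE = { [A → X . B a], [B → . X B d], [B → . a], [X → . + A +] }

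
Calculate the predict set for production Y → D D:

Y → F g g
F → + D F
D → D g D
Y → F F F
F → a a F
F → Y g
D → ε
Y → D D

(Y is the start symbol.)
{ $, 'g' }

PREDICT(Y → D D) = (FIRST(RHS) \ {ε}) ∪ (FOLLOW(Y) if ε ∈ FIRST(RHS), i.e. RHS ⇒* ε)
FIRST(D) = { 'g', ε }
FIRST(D D) = { 'g', ε }
ε ∈ FIRST(D D) (the right-hand side is nullable), so add FOLLOW(Y) = { $, 'g' }
PREDICT(Y → D D) = { $, 'g' }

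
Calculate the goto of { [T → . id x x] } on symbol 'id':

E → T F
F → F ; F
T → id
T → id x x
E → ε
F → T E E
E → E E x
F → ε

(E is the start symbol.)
GOTO(I, 'id') = CLOSURE({ [A → αX.β] : [A → α.Xβ] ∈ I, X = 'id' })

Items with dot before 'id', with the dot advanced:
  [T → . id x x] → [T → id . x x]
Closure adds nothing (no advanced item has the dot before a non-terminal).

GOTO = { [T → id . x x] }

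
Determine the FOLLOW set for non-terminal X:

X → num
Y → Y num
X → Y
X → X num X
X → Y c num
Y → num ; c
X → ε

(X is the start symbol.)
{ $, 'num' }

X is the start symbol, so $ ∈ FOLLOW(X).
In X → X num X: X is followed by num X, add FIRST(num X) \ {ε} = { 'num' }
In X → X num X: X is at the end; this adds FOLLOW(X) to itself — nothing new

Taking the union: FOLLOW(X) = { $, 'num' }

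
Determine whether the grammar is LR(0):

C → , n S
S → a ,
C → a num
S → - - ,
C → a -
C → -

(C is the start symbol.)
Yes, the grammar is LR(0)

Augment with C' → C and build the canonical LR(0) collection (I0 = CLOSURE({[C' → . C]}), then GOTO on every symbol after a dot until no new states appear). It has 14 states:
  I0: { [C → . , n S], [C → . -], [C → . a -], [C → . a num], [C' → . C] }  — shift
  I1: { [C → , . n S] }  — shift
  I2: { [C → - .] }  — reduce
  I3: { [C' → C .] }  — accept
  I4: { [C → a . -], [C → a . num] }  — shift
  I5: { [C → a - .] }  — reduce
  I6: { [C → a num .] }  — reduce
  I7: { [C → , n . S], [S → . - - ,], [S → . a ,] }  — shift
  I8: { [S → - . - ,] }  — shift
  I9: { [C → , n S .] }  — reduce
  I10: { [S → a . ,] }  — shift
  I11: { [S → a , .] }  — reduce
  I12: { [S → - - . ,] }  — shift
  I13: { [S → - - , .] }  — reduce

Every state is either a pure shift/goto state or contains exactly one complete item and nothing to shift — no conflicts. The grammar is LR(0).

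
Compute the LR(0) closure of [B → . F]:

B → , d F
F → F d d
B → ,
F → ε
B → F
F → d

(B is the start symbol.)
Start with: [B → . F]
  [B → . F] has the dot before F: add [F → . F d d], [F → .], [F → . d]
No further items can be added.

CLOSURE = { [B → . F], [F → . F d d], [F → . d], [F → .] }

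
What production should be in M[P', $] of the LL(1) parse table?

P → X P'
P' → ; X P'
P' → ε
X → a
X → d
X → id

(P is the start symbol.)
P' → ε

To find M[P', $], we find productions for P' where $ is in the predict set (PREDICT(N → α) = (FIRST(α) \ {ε}) ∪ (FOLLOW(N) if α ⇒* ε)).

Relevant sets:
  FOLLOW(P') = { $ }

P' → ; X P': PREDICT = { ';' }
P' → ε: PREDICT = { $ }
  $ is in predict set, so this production goes in M[P', $]

M[P', $] = P' → ε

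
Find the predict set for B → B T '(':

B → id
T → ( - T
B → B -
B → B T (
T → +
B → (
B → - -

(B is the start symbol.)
{ '(', '-', 'id' }

PREDICT(B → B T '(') = (FIRST(RHS) \ {ε}) ∪ (FOLLOW(B) if ε ∈ FIRST(RHS), i.e. RHS ⇒* ε)
FIRST(B) = { '(', '-', 'id' }
FIRST(B T '(') = { '(', '-', 'id' }
ε ∉ FIRST(B T '('), so FOLLOW(B) is not added.
PREDICT(B → B T '(') = { '(', '-', 'id' }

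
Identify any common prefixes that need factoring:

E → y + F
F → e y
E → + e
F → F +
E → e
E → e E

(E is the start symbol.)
Yes, E has productions with common prefix 'e'

Left-factoring is needed when two productions for the same non-terminal
share a common prefix on the right-hand side.

Productions for E:
  E → y + F
  E → + e
  E → e
  E → e E
Productions for F:
  F → e y
  F → F +

Found common prefix 'e' in productions for E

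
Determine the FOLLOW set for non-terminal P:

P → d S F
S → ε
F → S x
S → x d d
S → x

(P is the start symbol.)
P is the start symbol, so $ ∈ FOLLOW(P).
P does not occur on any right-hand side.

Taking the union: FOLLOW(P) = { $ }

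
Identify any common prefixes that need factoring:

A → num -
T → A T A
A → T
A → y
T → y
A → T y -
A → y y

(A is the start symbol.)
Yes, A has productions with common prefix 'T'; A has productions with common prefix 'y'

Left-factoring is needed when two productions for the same non-terminal
share a common prefix on the right-hand side.

Productions for A:
  A → num -
  A → T
  A → y
  A → T y -
  A → y y
Productions for T:
  T → A T A
  T → y

Found common prefix 'T' in productions for A
Found common prefix 'y' in productions for A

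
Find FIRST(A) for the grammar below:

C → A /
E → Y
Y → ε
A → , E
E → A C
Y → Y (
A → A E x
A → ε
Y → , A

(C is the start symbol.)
{ '(', ',', '/', 'x', ε }

To compute FIRST(A), examine every production with A on the left-hand side, reading each right-hand side left to right until a non-nullable symbol is reached.

FIRST sets of the other non-terminals involved (by the same procedure, iterated to a fixed point):
  FIRST(E) = { '(', ',', '/', 'x', ε }

From A → , E:
  - ',' is a terminal: add ',' and stop
From A → A E x:
  - A is the symbol being defined: contributes nothing new
    A is nullable, so continue to the next symbol
  - E is a non-terminal: add FIRST(E) \ {ε} = { '(', ',', '/', 'x' }
    E is nullable, so continue to the next symbol
  - x is a terminal: add 'x' and stop
From A → ε:
  - ε-production, so ε ∈ FIRST(A)

Collecting: FIRST(A) = { '(', ',', '/', 'x', ε }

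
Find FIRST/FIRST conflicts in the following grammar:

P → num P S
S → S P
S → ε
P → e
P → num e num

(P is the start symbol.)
Yes. P → num P S / P → num e num on { 'num' }

A FIRST/FIRST conflict occurs when two productions N → α and N → β for the same non-terminal have FIRST(α) ∩ FIRST(β) ≠ ∅ (with ε ∈ FIRST of a nullable right-hand side, so two nullable alternatives also conflict).

FIRST sets of the non-terminals at (or reachable through a nullable prefix from) the front of some alternative:
  FIRST(S) = { 'e', 'num', ε }
  FIRST(P) = { 'e', 'num' }

Productions for P:
  P → num P S: FIRST = { 'num' }
  P → e: FIRST = { 'e' }
  P → num e num: FIRST = { 'num' }
Productions for S:
  S → S P: FIRST = { 'e', 'num' }
  S → ε: FIRST = { ε }

Conflict for P: P → num P S and P → num e num
  Overlap: { 'num' }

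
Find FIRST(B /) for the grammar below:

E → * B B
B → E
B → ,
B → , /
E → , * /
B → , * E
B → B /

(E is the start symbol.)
{ '*', ',' }

FIRST sets of the non-terminals involved (from the grammar, by fixed-point iteration):
  FIRST(B) = { '*', ',' }

To compute FIRST(B /), process the symbols left to right:
Symbol B is a non-terminal. Add FIRST(B) \ {ε} = { '*', ',' }
B is not nullable (ε ∉ FIRST(B)), so stop here.
FIRST(B /) = { '*', ',' }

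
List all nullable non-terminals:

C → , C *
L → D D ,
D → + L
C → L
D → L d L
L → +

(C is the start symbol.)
None

There are no ε-productions, so no non-terminal can derive ε.
No non-terminals are nullable.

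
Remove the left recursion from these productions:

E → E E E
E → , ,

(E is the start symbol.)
E is directly left-recursive. The standard transformation for
  A → A α₁ | ... | A α_m | β₁ | ... | β_n
is
  A  → β₁ A' | ... | β_n A'
  A' → α₁ A' | ... | α_m A' | ε

E → , , becomes E → , , E'
E → E E E becomes E' → E E E'
Add E' → ε

Resulting grammar:
E → , , E'
E' → E E E'
E' → ε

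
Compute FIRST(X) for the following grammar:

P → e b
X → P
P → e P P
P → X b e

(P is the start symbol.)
To compute FIRST(X), examine every production with X on the left-hand side, reading each right-hand side left to right until a non-nullable symbol is reached.

FIRST sets of the other non-terminals involved (by the same procedure, iterated to a fixed point):
  FIRST(P) = { 'e' }

From X → P:
  - P is a non-terminal: add FIRST(P) \ {ε} = { 'e' }
    P is not nullable, so stop

Collecting: FIRST(X) = { 'e' }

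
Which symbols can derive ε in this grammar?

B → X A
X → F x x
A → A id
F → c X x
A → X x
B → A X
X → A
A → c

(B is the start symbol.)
There are no ε-productions, so no non-terminal can derive ε.
No non-terminals are nullable.

Answer: None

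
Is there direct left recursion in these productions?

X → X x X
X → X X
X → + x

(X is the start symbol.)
Yes, X is left-recursive

X → X x X: LEFT RECURSIVE (starts with X)
X → X X: LEFT RECURSIVE (starts with X)
X → + x: starts with '+'

The grammar has direct left recursion on: X.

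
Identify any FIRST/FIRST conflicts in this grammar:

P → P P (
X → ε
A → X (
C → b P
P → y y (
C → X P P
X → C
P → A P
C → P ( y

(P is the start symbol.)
Yes. P → P P '(' / P → y y '(' on { 'y' }; P → P P '(' / P → A P on { '(', 'b', 'y' }; P → y y '(' / P → A P on { 'y' }; C → b P / C → X P P on { 'b' }; C → b P / C → P '(' y on { 'b' }; C → X P P / C → P '(' y on { '(', 'b', 'y' }

A FIRST/FIRST conflict occurs when two productions N → α and N → β for the same non-terminal have FIRST(α) ∩ FIRST(β) ≠ ∅ (with ε ∈ FIRST of a nullable right-hand side, so two nullable alternatives also conflict).

FIRST sets of the non-terminals at (or reachable through a nullable prefix from) the front of some alternative:
  FIRST(P) = { '(', 'b', 'y' }
  FIRST(A) = { '(', 'b', 'y' }
  FIRST(C) = { '(', 'b', 'y' }
  FIRST(X) = { '(', 'b', 'y', ε }

Productions for P:
  P → P P (: FIRST = { '(', 'b', 'y' }
  P → y y (: FIRST = { 'y' }
  P → A P: FIRST = { '(', 'b', 'y' }
Productions for X:
  X → ε: FIRST = { ε }
  X → C: FIRST = { '(', 'b', 'y' }
Productions for C:
  C → b P: FIRST = { 'b' }
  C → X P P: FIRST = { '(', 'b', 'y' }
  C → P ( y: FIRST = { '(', 'b', 'y' }
A has only one production, so no FIRST/FIRST conflict is possible there.

Conflict for P: P → P P ( and P → y y (
  Overlap: { 'y' }
Conflict for P: P → P P ( and P → A P
  Overlap: { '(', 'b', 'y' }
Conflict for P: P → y y ( and P → A P
  Overlap: { 'y' }
Conflict for C: C → b P and C → X P P
  Overlap: { 'b' }
Conflict for C: C → b P and C → P ( y
  Overlap: { 'b' }
Conflict for C: C → X P P and C → P ( y
  Overlap: { '(', 'b', 'y' }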